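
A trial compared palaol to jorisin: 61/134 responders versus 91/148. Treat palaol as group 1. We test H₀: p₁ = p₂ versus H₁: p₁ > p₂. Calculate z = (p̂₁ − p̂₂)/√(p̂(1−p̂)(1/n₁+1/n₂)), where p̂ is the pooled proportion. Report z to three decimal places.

p̂₁ = 61/134 ≈ 0.45522, p̂₂ = 91/148 ≈ 0.61486.
Pooled p̂ = (61+91)/(134+148) = 152/282 = 0.53901.
SE = √(0.248478 × 0.0142194) = 0.05944.
z = (0.45522 − 0.61486)/0.05944 = -0.15964/0.05944 = -2.686.

z = -2.686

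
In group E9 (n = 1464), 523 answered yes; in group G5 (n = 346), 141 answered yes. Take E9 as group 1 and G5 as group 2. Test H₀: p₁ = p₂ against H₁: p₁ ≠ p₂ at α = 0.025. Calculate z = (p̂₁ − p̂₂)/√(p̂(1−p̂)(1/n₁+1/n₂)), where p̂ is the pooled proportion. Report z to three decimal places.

z = -1.745

p̂₁ = 523/1464 ≈ 0.35724, p̂₂ = 141/346 ≈ 0.40751.
Pooled p̂ = (523+141)/(1464+346) = 664/1810 = 0.36685.
SE = √(0.232271 × 0.00357323) = 0.02881.
z = (0.35724 − 0.40751)/0.02881 = -0.05027/0.02881 = -1.745.
p-value = 2·P(Z > 1.745) ≈ 0.0810, so at α = 0.025 we fail to reject H₀.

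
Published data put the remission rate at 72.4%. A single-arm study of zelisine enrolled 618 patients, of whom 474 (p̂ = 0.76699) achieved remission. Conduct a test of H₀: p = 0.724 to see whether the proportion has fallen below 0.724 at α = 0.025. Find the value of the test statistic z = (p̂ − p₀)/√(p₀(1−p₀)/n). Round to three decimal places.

p̂ = 474/618 = 0.76699.
Standard error under H₀: √(0.724×0.276/618) = 0.01798.
z = (0.76699 − 0.724)/0.01798 = 0.04299/0.01798 = 2.391.
p-value = P(Z < 2.391) ≈ 0.9916; since p > α = 0.025, fail to reject H₀.

z = 2.391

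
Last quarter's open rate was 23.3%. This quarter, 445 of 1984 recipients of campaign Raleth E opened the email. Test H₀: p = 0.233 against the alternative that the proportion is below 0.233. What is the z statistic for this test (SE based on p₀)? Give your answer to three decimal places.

p̂ = 445/1984 ≈ 0.224294.
SE = √(p₀(1−p₀)/n) = √(0.17871/1984) = 0.009491.
z = (0.224294 − 0.233)/0.009491 = -0.008706/0.009491 = -0.917.
p-value = P(Z < -0.917) ≈ 0.1795.

z = -0.917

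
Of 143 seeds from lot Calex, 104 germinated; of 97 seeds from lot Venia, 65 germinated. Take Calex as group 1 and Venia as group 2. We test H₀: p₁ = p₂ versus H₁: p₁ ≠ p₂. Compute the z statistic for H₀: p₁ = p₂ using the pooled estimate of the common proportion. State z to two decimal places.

p̂₁ = 104/143 = 0.7273, p̂₂ = 65/97 = 0.6701.
Pooled p̂ = (104+65)/(143+97) = 169/240 = 0.7042.
SE = √(0.208316 × 0.0173023) = 0.0600.
z = (0.7273 − 0.6701)/0.0600 = 0.0572/0.0600 = 0.95.

z = 0.95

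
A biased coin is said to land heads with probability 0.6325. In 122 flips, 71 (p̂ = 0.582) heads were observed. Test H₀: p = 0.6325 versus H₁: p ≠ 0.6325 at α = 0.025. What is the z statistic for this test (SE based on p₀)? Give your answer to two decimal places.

p̂ = 71/122 ≈ 0.5820.
Standard error under H₀: √(0.6325×0.3675/122) = 0.0436.
z = (0.5820 − 0.6325)/0.0436 = -0.0505/0.0436 = -1.16.
p-value = 2·P(Z > 1.158) ≈ 0.2470, so at α = 0.025 we fail to reject H₀.

z = -1.16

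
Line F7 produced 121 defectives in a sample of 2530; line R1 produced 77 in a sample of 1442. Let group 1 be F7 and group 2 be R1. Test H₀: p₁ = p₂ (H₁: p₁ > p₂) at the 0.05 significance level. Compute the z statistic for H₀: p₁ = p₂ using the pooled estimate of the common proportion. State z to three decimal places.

p̂₁ = 121/2530 = 0.04783, p̂₂ = 77/1442 = 0.05340.
Pooled p̂ = (121+77)/(2530+1442) = 198/3972 = 0.04985.
SE = √(0.047364 × 0.00108874) = 0.00718.
z = (0.04783 − 0.05340)/0.00718 = -0.00557/0.00718 = -0.776.
p-value = P(Z > -0.776) ≈ 0.7811, so at α = 0.05 we fail to reject H₀.

z = -0.776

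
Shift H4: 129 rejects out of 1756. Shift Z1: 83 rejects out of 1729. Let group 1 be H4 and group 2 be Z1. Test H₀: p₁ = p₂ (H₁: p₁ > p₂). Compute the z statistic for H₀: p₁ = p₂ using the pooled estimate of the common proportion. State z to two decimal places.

p̂₁ = 129/1756 ≈ 0.07346, p̂₂ = 83/1729 ≈ 0.04800.
Pooled p̂ = (129+83)/(1756+1729) = 212/3485 = 0.06083.
SE = √(0.0571316 × 0.00114785) = 0.00810.
z = (0.07346 − 0.04800)/0.00810 = 0.02546/0.00810 = 3.14.

z = 3.14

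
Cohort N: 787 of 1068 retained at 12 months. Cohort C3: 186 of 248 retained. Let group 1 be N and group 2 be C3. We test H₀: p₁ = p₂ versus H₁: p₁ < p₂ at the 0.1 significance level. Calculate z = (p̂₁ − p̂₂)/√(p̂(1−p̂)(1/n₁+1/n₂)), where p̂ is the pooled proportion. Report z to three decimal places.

z = -0.424

p̂₁ = 787/1068 ≈ 0.73689, p̂₂ = 186/248 ≈ 0.75000.
Pooled p̂ = (787+186)/(1068+248) = 973/1316 = 0.73936.
SE = √(0.192706 × 0.00496859) = 0.03094.
z = (0.73689 − 0.75000)/0.03094 = -0.01311/0.03094 = -0.424.
p-value = P(Z < -0.424) ≈ 0.3359, so at α = 0.1 we fail to reject H₀.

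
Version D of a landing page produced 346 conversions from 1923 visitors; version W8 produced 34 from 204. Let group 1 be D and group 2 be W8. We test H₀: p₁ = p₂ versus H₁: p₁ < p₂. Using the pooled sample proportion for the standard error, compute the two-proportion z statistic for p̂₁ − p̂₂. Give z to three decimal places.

p̂₁ = 346/1923 = 0.17993, p̂₂ = 34/204 = 0.16667.
Pooled p̂ = (346+34)/(1923+204) = 380/2127 = 0.17866.
SE = √(0.146738 × 0.00542198) = 0.02821.
z = (0.17993 − 0.16667)/0.02821 = 0.01326/0.02821 = 0.470.

z = 0.470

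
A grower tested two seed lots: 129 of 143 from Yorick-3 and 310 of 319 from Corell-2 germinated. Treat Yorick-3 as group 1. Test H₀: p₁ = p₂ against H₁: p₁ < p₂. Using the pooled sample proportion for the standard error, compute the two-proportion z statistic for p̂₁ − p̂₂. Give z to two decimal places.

z = -3.18

p̂₁ = 129/143 ≈ 0.9021, p̂₂ = 310/319 ≈ 0.9718.
Pooled p̂ = (129+310)/(143+319) = 439/462 = 0.9502.
SE = √(0.0473051 × 0.0101278) = 0.0219.
z = (0.9021 − 0.9718)/0.0219 = -0.0697/0.0219 = -3.18.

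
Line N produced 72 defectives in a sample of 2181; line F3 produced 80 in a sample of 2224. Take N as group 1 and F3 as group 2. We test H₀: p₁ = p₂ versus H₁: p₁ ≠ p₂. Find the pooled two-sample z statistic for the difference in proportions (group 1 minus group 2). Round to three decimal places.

p̂₁ = 72/2181 ≈ 0.03301, p̂₂ = 80/2224 ≈ 0.03597.
Pooled p̂ = (72+80)/(2181+2224) = 152/4405 = 0.03451.
SE = √(p̂(1−p̂)(1/n₁+1/n₂)) = √(0.03451·0.96549·0.000908146) = √(3.02554e-05) = 0.00550.
z = (0.03301 − 0.03597)/0.00550 = -0.00296/0.00550 = -0.538.

z = -0.538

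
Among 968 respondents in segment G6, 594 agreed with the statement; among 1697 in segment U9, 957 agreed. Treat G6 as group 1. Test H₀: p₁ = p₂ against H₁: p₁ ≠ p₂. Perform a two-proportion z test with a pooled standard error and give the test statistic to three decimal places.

p̂₁ = 594/968 ≈ 0.613636, p̂₂ = 957/1697 ≈ 0.563936.
Pooled p̂ = (594+957)/(968+1697) = 1551/2665 = 0.581989.
SE = √(0.243278 × 0.00162233) = 0.019866.
z = (0.613636 − 0.563936)/0.019866 = 0.049700/0.019866 = 2.502.

z = 2.502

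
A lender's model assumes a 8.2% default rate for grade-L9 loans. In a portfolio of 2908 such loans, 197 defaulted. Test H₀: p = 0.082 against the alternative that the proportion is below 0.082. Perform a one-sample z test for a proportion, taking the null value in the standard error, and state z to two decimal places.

p̂ = 197/2908 ≈ 0.0677.
Under H₀, SE = √(0.082·0.918/2908) = √(2.58858e-05) = 0.0051.
z = (0.0677 − 0.082)/0.0051 = -0.0143/0.0051 = -2.80.
p-value = P(Z < -2.802) ≈ 0.0025.

z = -2.80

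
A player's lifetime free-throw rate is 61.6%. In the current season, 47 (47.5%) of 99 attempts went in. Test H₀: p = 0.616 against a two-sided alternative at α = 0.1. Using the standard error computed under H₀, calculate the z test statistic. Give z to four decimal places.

z = -2.8897

p̂ = 47/99 = 0.474747.
Under H₀, SE = √(0.616·0.384/99) = √(0.00238933) = 0.048881.
z = (0.474747 − 0.616)/0.048881 = -0.141253/0.048881 = -2.8897.
p-value = 2·P(Z > 2.890) ≈ 0.0039; since p < α = 0.1, reject H₀.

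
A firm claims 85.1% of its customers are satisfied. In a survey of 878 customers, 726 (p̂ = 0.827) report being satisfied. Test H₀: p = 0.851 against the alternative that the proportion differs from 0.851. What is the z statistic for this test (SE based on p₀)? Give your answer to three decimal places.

p̂ = 726/878 ≈ 0.82688.
Standard error under H₀: √(0.851×0.149/878) = 0.01202.
z = (0.82688 − 0.851)/0.01202 = -0.02412/0.01202 = -2.007.

z = -2.007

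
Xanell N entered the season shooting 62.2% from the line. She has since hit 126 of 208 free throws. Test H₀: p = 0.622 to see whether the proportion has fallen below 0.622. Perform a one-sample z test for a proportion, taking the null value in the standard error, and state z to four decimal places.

p̂ = 126/208 = 0.605769.
Standard error under H₀: √(0.622×0.378/208) = 0.033621.
z = (0.605769 − 0.622)/0.033621 = -0.016231/0.033621 = -0.4828.

z = -0.4828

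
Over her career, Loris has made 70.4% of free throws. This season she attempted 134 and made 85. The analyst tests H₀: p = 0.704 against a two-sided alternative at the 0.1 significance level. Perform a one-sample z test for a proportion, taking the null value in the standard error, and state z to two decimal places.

p̂ = 85/134 ≈ 0.6343.
Standard error under H₀: √(0.704×0.296/134) = 0.0394.
z = (0.6343 − 0.704)/0.0394 = -0.0697/0.0394 = -1.77.
p-value = 2·P(Z > 1.767) ≈ 0.0773, so at α = 0.1 we reject H₀.

z = -1.77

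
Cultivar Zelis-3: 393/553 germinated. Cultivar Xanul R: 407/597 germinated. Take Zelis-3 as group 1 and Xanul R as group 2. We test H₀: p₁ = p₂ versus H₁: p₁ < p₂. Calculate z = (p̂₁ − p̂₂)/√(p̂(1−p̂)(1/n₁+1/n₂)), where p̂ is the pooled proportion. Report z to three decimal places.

p̂₁ = 393/553 ≈ 0.71067, p̂₂ = 407/597 ≈ 0.68174.
Pooled p̂ = (393+407)/(553+597) = 800/1150 = 0.69565.
SE = √(p̂(1−p̂)(1/n₁+1/n₂)) = √(0.69565·0.30435·0.00348336) = √(0.000737498) = 0.02716.
z = (0.71067 − 0.68174)/0.02716 = 0.02893/0.02716 = 1.065.
p-value = P(Z < 1.065) ≈ 0.8566.

z = 1.065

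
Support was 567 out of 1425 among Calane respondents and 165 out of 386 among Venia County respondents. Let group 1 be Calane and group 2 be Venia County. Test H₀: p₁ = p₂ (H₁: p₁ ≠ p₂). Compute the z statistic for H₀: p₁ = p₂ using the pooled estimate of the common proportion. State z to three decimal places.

z = -1.050

p̂₁ = 567/1425 = 0.39789, p̂₂ = 165/386 = 0.42746.
Pooled p̂ = (567+165)/(1425+386) = 732/1811 = 0.40420.
SE = √(p̂(1−p̂)(1/n₁+1/n₂)) = √(0.40420·0.59580·0.00329243) = √(0.000792888) = 0.02816.
z = (0.39789 − 0.42746)/0.02816 = -0.02957/0.02816 = -1.050.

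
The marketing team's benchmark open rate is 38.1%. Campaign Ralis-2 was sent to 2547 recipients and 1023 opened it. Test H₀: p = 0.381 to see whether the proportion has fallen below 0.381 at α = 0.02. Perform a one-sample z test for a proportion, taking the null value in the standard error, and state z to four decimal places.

p̂ = 1023/2547 ≈ 0.4016490.
SE = √(p₀(1−p₀)/n) = √(0.23584/2547) = 0.0096226.
z = (0.4016490 − 0.381)/0.0096226 = 0.0206490/0.0096226 = 2.1459.
p-value = P(Z < 2.146) ≈ 0.9841, so at α = 0.02 we fail to reject H₀.

z = 2.1459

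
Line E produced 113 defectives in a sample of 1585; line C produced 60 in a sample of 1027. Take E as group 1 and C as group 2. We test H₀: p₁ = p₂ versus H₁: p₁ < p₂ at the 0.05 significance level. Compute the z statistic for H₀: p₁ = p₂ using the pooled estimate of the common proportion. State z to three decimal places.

z = 1.292

p̂₁ = 113/1585 ≈ 0.07129, p̂₂ = 60/1027 ≈ 0.05842.
Pooled p̂ = (113+60)/(1585+1027) = 173/2612 = 0.06623.
SE = √(p̂(1−p̂)(1/n₁+1/n₂)) = √(0.06623·0.93377·0.00160462) = √(9.92396e-05) = 0.00996.
z = (0.07129 − 0.05842)/0.00996 = 0.01287/0.00996 = 1.292.
p-value = P(Z < 1.292) ≈ 0.9018. With α = 0.05, fail to reject H₀.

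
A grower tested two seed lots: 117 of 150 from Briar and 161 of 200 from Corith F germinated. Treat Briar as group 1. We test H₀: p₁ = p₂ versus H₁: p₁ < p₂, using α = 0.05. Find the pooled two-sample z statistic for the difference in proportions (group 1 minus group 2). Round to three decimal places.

p̂₁ = 117/150 = 0.78000, p̂₂ = 161/200 = 0.80500.
Pooled p̂ = (117+161)/(150+200) = 278/350 = 0.79429.
SE = √(0.163396 × 0.0116667) = 0.04366.
z = (0.78000 − 0.80500)/0.04366 = -0.02500/0.04366 = -0.573.
p-value = P(Z < -0.573) ≈ 0.2835. With α = 0.05, fail to reject H₀.

z = -0.573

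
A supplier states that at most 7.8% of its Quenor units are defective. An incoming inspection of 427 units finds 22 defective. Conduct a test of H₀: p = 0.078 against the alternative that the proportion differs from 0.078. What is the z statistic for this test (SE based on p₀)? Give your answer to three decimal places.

z = -2.040

p̂ = 22/427 = 0.05152.
Under H₀, SE = √(0.078·0.922/427) = √(0.000168422) = 0.01298.
z = (0.05152 − 0.078)/0.01298 = -0.02648/0.01298 = -2.040.
Two-sided p-value ≈ 2·Φ(−2.040) = 0.0413.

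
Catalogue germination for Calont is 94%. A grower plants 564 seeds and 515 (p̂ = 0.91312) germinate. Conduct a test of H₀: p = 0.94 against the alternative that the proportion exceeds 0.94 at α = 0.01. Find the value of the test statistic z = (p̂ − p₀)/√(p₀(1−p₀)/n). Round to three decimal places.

z = -2.688

p̂ = 515/564 ≈ 0.91312.
Standard error under H₀: √(0.94×0.06/564) = 0.01000.
z = (0.91312 − 0.94)/0.01000 = -0.02688/0.01000 = -2.688.
p-value = P(Z > -2.688) ≈ 0.9964. With α = 0.01, fail to reject H₀.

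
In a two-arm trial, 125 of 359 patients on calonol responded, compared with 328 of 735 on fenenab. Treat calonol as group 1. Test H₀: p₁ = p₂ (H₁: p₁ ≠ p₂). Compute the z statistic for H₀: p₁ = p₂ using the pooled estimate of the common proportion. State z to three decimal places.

p̂₁ = 125/359 = 0.34819, p̂₂ = 328/735 = 0.44626.
Pooled p̂ = (125+328)/(359+735) = 453/1094 = 0.41408.
SE = √(p̂(1−p̂)(1/n₁+1/n₂)) = √(0.41408·0.58592·0.00414606) = √(0.00100591) = 0.03172.
z = (0.34819 − 0.44626)/0.03172 = -0.09807/0.03172 = -3.092.
p-value = 2·P(Z > 3.092) ≈ 0.0020.

z = -3.092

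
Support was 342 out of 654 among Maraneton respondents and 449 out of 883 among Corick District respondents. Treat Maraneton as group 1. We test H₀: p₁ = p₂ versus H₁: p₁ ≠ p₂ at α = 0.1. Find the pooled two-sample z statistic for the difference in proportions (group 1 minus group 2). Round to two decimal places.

p̂₁ = 342/654 ≈ 0.5229, p̂₂ = 449/883 ≈ 0.5085.
Pooled p̂ = (342+449)/(654+883) = 791/1537 = 0.5146.
SE = √(p̂(1−p̂)(1/n₁+1/n₂)) = √(0.5146·0.4854·0.00266155) = √(0.000664818) = 0.0258.
z = (0.5229 − 0.5085)/0.0258 = 0.0144/0.0258 = 0.56.
p-value = 2·P(Z > 0.560) ≈ 0.5754, so at α = 0.1 we fail to reject H₀.

z = 0.56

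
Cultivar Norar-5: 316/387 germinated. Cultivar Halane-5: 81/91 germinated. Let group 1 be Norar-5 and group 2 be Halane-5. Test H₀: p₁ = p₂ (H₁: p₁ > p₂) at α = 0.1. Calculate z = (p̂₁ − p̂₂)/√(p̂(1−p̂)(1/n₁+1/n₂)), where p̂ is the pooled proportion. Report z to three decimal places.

z = -1.683

p̂₁ = 316/387 = 0.81654, p̂₂ = 81/91 = 0.89011.
Pooled p̂ = (316+81)/(387+91) = 397/478 = 0.83054.
SE = √(p̂(1−p̂)(1/n₁+1/n₂)) = √(0.83054·0.16946·0.013573) = √(0.00191027) = 0.04371.
z = (0.81654 − 0.89011)/0.04371 = -0.07357/0.04371 = -1.683.
p-value = P(Z > -1.683) ≈ 0.9538; since p > α = 0.1, fail to reject H₀.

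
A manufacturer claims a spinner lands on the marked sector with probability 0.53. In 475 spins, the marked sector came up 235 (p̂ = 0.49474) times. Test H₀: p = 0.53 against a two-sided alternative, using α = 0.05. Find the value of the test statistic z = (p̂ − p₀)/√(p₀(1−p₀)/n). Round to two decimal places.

z = -1.54

p̂ = 235/475 ≈ 0.4947.
SE = √(p₀(1−p₀)/n) = √(0.2491/475) = 0.0229.
z = (0.4947 − 0.53)/0.0229 = -0.0353/0.0229 = -1.54.
p-value = 2·P(Z > 1.540) ≈ 0.1236, so at α = 0.05 we fail to reject H₀.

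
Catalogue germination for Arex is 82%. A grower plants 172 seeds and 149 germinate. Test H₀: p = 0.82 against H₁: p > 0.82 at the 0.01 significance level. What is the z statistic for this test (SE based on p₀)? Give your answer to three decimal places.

z = 1.580

p̂ = 149/172 = 0.86628.
Standard error under H₀: √(0.82×0.18/172) = 0.02929.
z = (0.86628 − 0.82)/0.02929 = 0.04628/0.02929 = 1.580.
p-value = P(Z > 1.580) ≈ 0.0571, so at α = 0.01 we fail to reject H₀.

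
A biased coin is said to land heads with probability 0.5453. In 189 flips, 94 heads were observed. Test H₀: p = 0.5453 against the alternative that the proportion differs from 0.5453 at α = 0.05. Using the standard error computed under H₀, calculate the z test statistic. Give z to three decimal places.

z = -1.324

p̂ = 94/189 ≈ 0.49735.
Standard error under H₀: √(0.5453×0.4547/189) = 0.03622.
z = (0.49735 − 0.5453)/0.03622 = -0.04795/0.03622 = -1.324.
p-value = 2·P(Z > 1.324) ≈ 0.1856. With α = 0.05, fail to reject H₀.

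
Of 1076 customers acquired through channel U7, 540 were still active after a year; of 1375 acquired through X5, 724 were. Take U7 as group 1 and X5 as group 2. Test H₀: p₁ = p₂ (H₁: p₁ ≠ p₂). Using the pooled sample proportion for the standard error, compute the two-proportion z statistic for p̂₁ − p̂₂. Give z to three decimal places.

z = -1.214

p̂₁ = 540/1076 ≈ 0.50186, p̂₂ = 724/1375 ≈ 0.52655.
Pooled p̂ = (540+724)/(1076+1375) = 1264/2451 = 0.51571.
SE = √(p̂(1−p̂)(1/n₁+1/n₂)) = √(0.51571·0.48429·0.00165664) = √(0.000413751) = 0.02034.
z = (0.50186 − 0.52655)/0.02034 = -0.02469/0.02034 = -1.214.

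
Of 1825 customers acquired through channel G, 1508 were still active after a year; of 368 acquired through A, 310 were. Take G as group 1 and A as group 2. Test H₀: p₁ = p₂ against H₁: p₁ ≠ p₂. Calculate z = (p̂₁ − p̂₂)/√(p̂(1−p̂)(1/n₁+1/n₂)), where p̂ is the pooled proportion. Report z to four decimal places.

z = -0.7479

p̂₁ = 1508/1825 ≈ 0.826301, p̂₂ = 310/368 ≈ 0.842391.
Pooled p̂ = (1508+310)/(1825+368) = 1818/2193 = 0.829001.
SE = √(0.141758 × 0.00326534) = 0.021515.
z = (0.826301 − 0.842391)/0.021515 = -0.016090/0.021515 = -0.7479.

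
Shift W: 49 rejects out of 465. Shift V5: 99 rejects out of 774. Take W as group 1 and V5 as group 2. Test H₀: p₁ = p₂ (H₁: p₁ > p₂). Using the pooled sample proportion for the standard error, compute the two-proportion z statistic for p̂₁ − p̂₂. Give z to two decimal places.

z = -1.18

p̂₁ = 49/465 = 0.1054, p̂₂ = 99/774 = 0.1279.
Pooled p̂ = (49+99)/(465+774) = 148/1239 = 0.1195.
SE = √(0.105183 × 0.00344253) = 0.0190.
z = (0.1054 − 0.1279)/0.0190 = -0.0225/0.0190 = -1.18.
p-value = P(Z > -1.184) ≈ 0.8818.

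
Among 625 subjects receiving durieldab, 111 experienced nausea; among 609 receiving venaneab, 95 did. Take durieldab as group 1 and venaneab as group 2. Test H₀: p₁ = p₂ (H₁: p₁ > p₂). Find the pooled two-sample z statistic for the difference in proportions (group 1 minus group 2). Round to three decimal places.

z = 1.018

p̂₁ = 111/625 ≈ 0.17760, p̂₂ = 95/609 ≈ 0.15599.
Pooled p̂ = (111+95)/(625+609) = 206/1234 = 0.16694.
SE = √(0.139069 × 0.00324204) = 0.02123.
z = (0.17760 − 0.15599)/0.02123 = 0.02161/0.02123 = 1.018.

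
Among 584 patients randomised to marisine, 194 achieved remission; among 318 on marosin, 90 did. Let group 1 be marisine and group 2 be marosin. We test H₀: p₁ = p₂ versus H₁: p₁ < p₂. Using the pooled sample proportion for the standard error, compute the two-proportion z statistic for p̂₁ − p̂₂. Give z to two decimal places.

p̂₁ = 194/584 = 0.3322, p̂₂ = 90/318 = 0.2830.
Pooled p̂ = (194+90)/(584+318) = 284/902 = 0.3149.
SE = √(0.215722 × 0.00485698) = 0.0324.
z = (0.3322 − 0.2830)/0.0324 = 0.0492/0.0324 = 1.52.
p-value = P(Z < 1.519) ≈ 0.9356.

z = 1.52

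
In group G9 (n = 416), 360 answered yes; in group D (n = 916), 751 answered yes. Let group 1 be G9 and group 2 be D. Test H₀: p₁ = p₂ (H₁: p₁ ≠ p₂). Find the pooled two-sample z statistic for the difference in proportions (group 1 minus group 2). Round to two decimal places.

z = 2.07

p̂₁ = 360/416 ≈ 0.8654, p̂₂ = 751/916 ≈ 0.8199.
Pooled p̂ = (360+751)/(416+916) = 1111/1332 = 0.8341.
SE = √(p̂(1−p̂)(1/n₁+1/n₂)) = √(0.8341·0.1659·0.00349555) = √(0.000483741) = 0.0220.
z = (0.8654 − 0.8199)/0.0220 = 0.0455/0.0220 = 2.07.
Two-sided p-value ≈ 2·Φ(−2.069) = 0.0385.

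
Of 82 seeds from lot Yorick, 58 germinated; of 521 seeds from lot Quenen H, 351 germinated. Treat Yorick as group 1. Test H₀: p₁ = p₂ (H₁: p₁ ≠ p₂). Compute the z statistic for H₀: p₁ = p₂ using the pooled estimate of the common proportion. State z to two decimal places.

z = 0.61

p̂₁ = 58/82 ≈ 0.7073, p̂₂ = 351/521 ≈ 0.6737.
Pooled p̂ = (58+351)/(82+521) = 409/603 = 0.6783.
SE = √(p̂(1−p̂)(1/n₁+1/n₂)) = √(0.6783·0.3217·0.0141145) = √(0.00308004) = 0.0555.
z = (0.7073 − 0.6737)/0.0555 = 0.0336/0.0555 = 0.61.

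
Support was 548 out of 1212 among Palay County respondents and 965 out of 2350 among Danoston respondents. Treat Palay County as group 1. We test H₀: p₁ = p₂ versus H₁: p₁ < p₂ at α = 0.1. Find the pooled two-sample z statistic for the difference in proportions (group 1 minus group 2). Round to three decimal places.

z = 2.374

p̂₁ = 548/1212 = 0.452145, p̂₂ = 965/2350 = 0.410638.
Pooled p̂ = (548+965)/(1212+2350) = 1513/3562 = 0.424761.
SE = √(p̂(1−p̂)(1/n₁+1/n₂)) = √(0.424761·0.575239·0.00125061) = √(0.000305574) = 0.017481.
z = (0.452145 − 0.410638)/0.017481 = 0.041507/0.017481 = 2.374.
p-value = P(Z < 2.374) ≈ 0.9912; since p > α = 0.1, fail to reject H₀.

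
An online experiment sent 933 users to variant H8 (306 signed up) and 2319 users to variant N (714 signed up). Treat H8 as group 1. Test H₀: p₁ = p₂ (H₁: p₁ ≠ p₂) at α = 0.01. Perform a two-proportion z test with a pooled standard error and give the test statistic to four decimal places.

p̂₁ = 306/933 ≈ 0.327974, p̂₂ = 714/2319 ≈ 0.307891.
Pooled p̂ = (306+714)/(933+2319) = 1020/3252 = 0.313653.
SE = √(0.215275 × 0.00150303) = 0.017988.
z = (0.327974 − 0.307891)/0.017988 = 0.020083/0.017988 = 1.1165.
Two-sided p-value ≈ 2·Φ(−1.116) = 0.2642, so at α = 0.01 we fail to reject H₀.

z = 1.1165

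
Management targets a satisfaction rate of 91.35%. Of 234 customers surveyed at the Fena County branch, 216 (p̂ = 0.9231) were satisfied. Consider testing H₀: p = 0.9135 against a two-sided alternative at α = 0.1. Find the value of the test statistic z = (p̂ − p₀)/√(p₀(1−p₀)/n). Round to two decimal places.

z = 0.52

p̂ = 216/234 = 0.9231.
Under H₀, SE = √(0.9135·0.0865/234) = √(0.000337683) = 0.0184.
z = (0.9231 − 0.9135)/0.0184 = 0.0096/0.0184 = 0.52.
p-value = 2·P(Z > 0.521) ≈ 0.6023. With α = 0.1, fail to reject H₀.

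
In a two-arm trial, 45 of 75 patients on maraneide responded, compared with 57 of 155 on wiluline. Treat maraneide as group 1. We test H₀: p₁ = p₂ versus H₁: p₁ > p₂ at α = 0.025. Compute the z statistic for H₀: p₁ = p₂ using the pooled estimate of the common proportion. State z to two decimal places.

p̂₁ = 45/75 = 0.6000, p̂₂ = 57/155 = 0.3677.
Pooled p̂ = (45+57)/(75+155) = 102/230 = 0.4435.
SE = √(p̂(1−p̂)(1/n₁+1/n₂)) = √(0.4435·0.5565·0.0197849) = √(0.00488303) = 0.0699.
z = (0.6000 − 0.3677)/0.0699 = 0.2323/0.0699 = 3.32.
p-value = P(Z > 3.324) ≈ 0.0004. With α = 0.025, reject H₀.

z = 3.32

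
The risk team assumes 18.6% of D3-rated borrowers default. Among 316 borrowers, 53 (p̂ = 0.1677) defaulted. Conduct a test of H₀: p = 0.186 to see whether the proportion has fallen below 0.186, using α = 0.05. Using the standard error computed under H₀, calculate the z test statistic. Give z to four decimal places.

z = -0.8351

p̂ = 53/316 ≈ 0.1677215.
Standard error under H₀: √(0.186×0.814/316) = 0.0218890.
z = (0.1677215 − 0.186)/0.0218890 = -0.0182785/0.0218890 = -0.8351.
p-value = P(Z < -0.835) ≈ 0.2018; since p > α = 0.05, fail to reject H₀.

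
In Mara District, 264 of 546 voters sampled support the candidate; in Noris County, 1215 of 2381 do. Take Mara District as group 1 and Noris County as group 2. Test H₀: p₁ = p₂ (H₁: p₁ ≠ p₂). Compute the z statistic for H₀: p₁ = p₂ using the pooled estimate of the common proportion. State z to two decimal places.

p̂₁ = 264/546 = 0.4835, p̂₂ = 1215/2381 = 0.5103.
Pooled p̂ = (264+1215)/(546+2381) = 1479/2927 = 0.5053.
SE = √(p̂(1−p̂)(1/n₁+1/n₂)) = √(0.5053·0.4947·0.00225149) = √(0.00056281) = 0.0237.
z = (0.4835 − 0.5103)/0.0237 = -0.0268/0.0237 = -1.13.
p-value = 2·P(Z > 1.129) ≈ 0.2591.

z = -1.13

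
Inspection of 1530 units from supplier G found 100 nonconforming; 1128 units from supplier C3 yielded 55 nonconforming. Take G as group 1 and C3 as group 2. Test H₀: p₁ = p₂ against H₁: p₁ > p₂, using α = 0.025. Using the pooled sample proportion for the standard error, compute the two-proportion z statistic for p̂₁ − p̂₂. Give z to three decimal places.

z = 1.805

p̂₁ = 100/1530 = 0.065359, p̂₂ = 55/1128 = 0.048759.
Pooled p̂ = (100+55)/(1530+1128) = 155/2658 = 0.058315.
SE = √(0.0549139 × 0.00154012) = 0.009196.
z = (0.065359 − 0.048759)/0.009196 = 0.016600/0.009196 = 1.805.
p-value = P(Z > 1.805) ≈ 0.0355. With α = 0.025, fail to reject H₀.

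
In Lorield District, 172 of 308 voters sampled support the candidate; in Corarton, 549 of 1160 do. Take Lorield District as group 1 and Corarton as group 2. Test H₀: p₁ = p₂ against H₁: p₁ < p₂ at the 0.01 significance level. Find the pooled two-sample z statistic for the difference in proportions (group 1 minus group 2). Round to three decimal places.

p̂₁ = 172/308 ≈ 0.558442, p̂₂ = 549/1160 ≈ 0.473276.
Pooled p̂ = (172+549)/(308+1160) = 721/1468 = 0.491144.
SE = √(p̂(1−p̂)(1/n₁+1/n₂)) = √(0.491144·0.508856·0.00410882) = √(0.00102688) = 0.032045.
z = (0.558442 − 0.473276)/0.032045 = 0.085166/0.032045 = 2.658.
p-value = P(Z < 2.658) ≈ 0.9961, so at α = 0.01 we fail to reject H₀.

z = 2.658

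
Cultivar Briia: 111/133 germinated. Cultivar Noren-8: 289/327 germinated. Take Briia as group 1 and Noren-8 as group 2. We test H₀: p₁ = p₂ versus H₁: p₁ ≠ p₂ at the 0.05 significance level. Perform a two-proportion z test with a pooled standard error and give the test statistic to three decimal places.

p̂₁ = 111/133 = 0.834586, p̂₂ = 289/327 = 0.883792.
Pooled p̂ = (111+289)/(133+327) = 400/460 = 0.869565.
SE = √(0.113422 × 0.0105769) = 0.034636.
z = (0.834586 − 0.883792)/0.034636 = -0.049206/0.034636 = -1.421.
p-value = 2·P(Z > 1.421) ≈ 0.1554; since p > α = 0.05, fail to reject H₀.

z = -1.421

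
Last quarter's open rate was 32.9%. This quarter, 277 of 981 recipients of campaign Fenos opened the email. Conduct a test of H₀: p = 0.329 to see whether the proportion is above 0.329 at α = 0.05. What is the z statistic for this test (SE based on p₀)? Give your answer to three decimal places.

z = -3.109

p̂ = 277/981 = 0.28236.
Standard error under H₀: √(0.329×0.671/981) = 0.01500.
z = (0.28236 − 0.329)/0.01500 = -0.04664/0.01500 = -3.109.
p-value = P(Z > -3.109) ≈ 0.9991; since p > α = 0.05, fail to reject H₀.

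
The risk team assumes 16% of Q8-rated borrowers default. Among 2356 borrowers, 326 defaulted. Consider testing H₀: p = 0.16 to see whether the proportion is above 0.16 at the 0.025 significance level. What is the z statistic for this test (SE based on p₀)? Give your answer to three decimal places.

z = -2.864

p̂ = 326/2356 ≈ 0.138370.
Standard error under H₀: √(0.16×0.84/2356) = 0.007553.
z = (0.138370 − 0.16)/0.007553 = -0.021630/0.007553 = -2.864.
p-value = P(Z > -2.864) ≈ 0.9979. With α = 0.025, fail to reject H₀.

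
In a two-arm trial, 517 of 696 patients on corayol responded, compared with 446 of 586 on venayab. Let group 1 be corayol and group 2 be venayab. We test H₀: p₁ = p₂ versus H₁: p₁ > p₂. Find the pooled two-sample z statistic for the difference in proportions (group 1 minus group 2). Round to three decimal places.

z = -0.754

p̂₁ = 517/696 = 0.74282, p̂₂ = 446/586 = 0.76109.
Pooled p̂ = (517+446)/(696+586) = 963/1282 = 0.75117.
SE = √(0.186914 × 0.00314327) = 0.02424.
z = (0.74282 − 0.76109)/0.02424 = -0.01827/0.02424 = -0.754.
p-value = P(Z > -0.754) ≈ 0.7746.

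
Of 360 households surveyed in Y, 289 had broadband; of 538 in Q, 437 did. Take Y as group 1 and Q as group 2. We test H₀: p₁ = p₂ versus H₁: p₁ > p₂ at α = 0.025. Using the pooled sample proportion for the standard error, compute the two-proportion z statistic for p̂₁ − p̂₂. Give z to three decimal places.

p̂₁ = 289/360 = 0.80278, p̂₂ = 437/538 = 0.81227.
Pooled p̂ = (289+437)/(360+538) = 726/898 = 0.80846.
SE = √(p̂(1−p̂)(1/n₁+1/n₂)) = √(0.80846·0.19154·0.00463651) = √(0.000717966) = 0.02679.
z = (0.80278 − 0.81227)/0.02679 = -0.00949/0.02679 = -0.354.
p-value = P(Z > -0.354) ≈ 0.6384, so at α = 0.025 we fail to reject H₀.

z = -0.354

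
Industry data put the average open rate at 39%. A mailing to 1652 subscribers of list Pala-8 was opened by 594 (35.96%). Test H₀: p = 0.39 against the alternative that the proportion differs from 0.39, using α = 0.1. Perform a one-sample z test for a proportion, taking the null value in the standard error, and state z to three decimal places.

p̂ = 594/1652 = 0.359564.
SE = √(p₀(1−p₀)/n) = √(0.2379/1652) = 0.012000.
z = (0.359564 − 0.39)/0.012000 = -0.030436/0.012000 = -2.536.
Two-sided p-value ≈ 2·Φ(−2.536) = 0.0112. With α = 0.1, reject H₀.

z = -2.536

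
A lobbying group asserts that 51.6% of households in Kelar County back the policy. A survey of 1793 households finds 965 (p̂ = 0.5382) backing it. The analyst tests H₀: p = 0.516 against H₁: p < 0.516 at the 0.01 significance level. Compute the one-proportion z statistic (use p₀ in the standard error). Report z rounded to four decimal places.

z = 1.8814

p̂ = 965/1793 ≈ 0.538204.
SE = √(p₀(1−p₀)/n) = √(0.24974/1793) = 0.011802.
z = (0.538204 − 0.516)/0.011802 = 0.022204/0.011802 = 1.8814.
p-value = P(Z < 1.881) ≈ 0.9700, so at α = 0.01 we fail to reject H₀.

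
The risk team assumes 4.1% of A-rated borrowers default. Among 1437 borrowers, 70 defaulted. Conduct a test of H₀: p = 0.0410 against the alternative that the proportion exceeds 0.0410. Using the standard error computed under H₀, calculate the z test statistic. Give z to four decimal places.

p̂ = 70/1437 = 0.0487126.
SE = √(p₀(1−p₀)/n) = √(0.039319/1437) = 0.0052309.
z = (0.0487126 − 0.041)/0.0052309 = 0.0077126/0.0052309 = 1.4744.

z = 1.4744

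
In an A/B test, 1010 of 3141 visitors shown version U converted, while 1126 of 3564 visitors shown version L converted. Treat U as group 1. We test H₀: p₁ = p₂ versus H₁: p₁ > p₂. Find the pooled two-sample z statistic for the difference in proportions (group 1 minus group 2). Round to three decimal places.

p̂₁ = 1010/3141 = 0.321554, p̂₂ = 1126/3564 = 0.315937.
Pooled p̂ = (1010+1126)/(3141+3564) = 2136/6705 = 0.318568.
SE = √(p̂(1−p̂)(1/n₁+1/n₂)) = √(0.318568·0.681432·0.000598954) = √(0.000130022) = 0.011403.
z = (0.321554 − 0.315937)/0.011403 = 0.005617/0.011403 = 0.493.

z = 0.493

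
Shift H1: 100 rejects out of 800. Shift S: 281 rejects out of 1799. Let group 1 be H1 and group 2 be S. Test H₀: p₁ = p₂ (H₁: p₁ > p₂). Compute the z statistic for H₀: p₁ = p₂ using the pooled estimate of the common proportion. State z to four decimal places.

p̂₁ = 100/800 = 0.125000, p̂₂ = 281/1799 = 0.156198.
Pooled p̂ = (100+281)/(800+1799) = 381/2599 = 0.146595.
SE = √(p̂(1−p̂)(1/n₁+1/n₂)) = √(0.146595·0.853405·0.00180586) = √(0.000225922) = 0.015031.
z = (0.125000 − 0.156198)/0.015031 = -0.031198/0.015031 = -2.0756.

z = -2.0756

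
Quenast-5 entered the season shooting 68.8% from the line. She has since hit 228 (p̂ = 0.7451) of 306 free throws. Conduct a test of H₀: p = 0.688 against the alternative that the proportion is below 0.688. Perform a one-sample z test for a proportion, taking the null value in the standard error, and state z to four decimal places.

p̂ = 228/306 = 0.745098.
Standard error under H₀: √(0.688×0.312/306) = 0.026486.
z = (0.745098 − 0.688)/0.026486 = 0.057098/0.026486 = 2.1558.
p-value = P(Z < 2.156) ≈ 0.9845.

z = 2.1558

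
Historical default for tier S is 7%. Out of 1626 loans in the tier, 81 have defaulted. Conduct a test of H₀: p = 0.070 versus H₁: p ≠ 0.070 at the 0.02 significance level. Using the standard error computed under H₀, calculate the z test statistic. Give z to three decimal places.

p̂ = 81/1626 ≈ 0.049815.
Under H₀, SE = √(0.07·0.93/1626) = √(4.00369e-05) = 0.006327.
z = (0.049815 − 0.07)/0.006327 = -0.020185/0.006327 = -3.190.
Two-sided p-value ≈ 2·Φ(−3.190) = 0.0014. With α = 0.02, reject H₀.

z = -3.190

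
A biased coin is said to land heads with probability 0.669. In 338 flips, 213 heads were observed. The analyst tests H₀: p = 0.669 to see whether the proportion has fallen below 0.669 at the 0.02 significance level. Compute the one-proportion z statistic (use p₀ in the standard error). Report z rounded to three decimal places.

p̂ = 213/338 ≈ 0.630178.
SE = √(p₀(1−p₀)/n) = √(0.22144/338) = 0.025596.
z = (0.630178 − 0.669)/0.025596 = -0.038822/0.025596 = -1.517.
p-value = P(Z < -1.517) ≈ 0.0647; since p > α = 0.02, fail to reject H₀.

z = -1.517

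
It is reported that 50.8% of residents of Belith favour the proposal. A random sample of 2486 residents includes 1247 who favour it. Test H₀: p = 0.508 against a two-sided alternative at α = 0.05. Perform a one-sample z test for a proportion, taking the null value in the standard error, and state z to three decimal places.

p̂ = 1247/2486 ≈ 0.50161.
Standard error under H₀: √(0.508×0.492/2486) = 0.01003.
z = (0.50161 − 0.508)/0.01003 = -0.00639/0.01003 = -0.637.
p-value = 2·P(Z > 0.637) ≈ 0.5239. With α = 0.05, fail to reject H₀.

z = -0.637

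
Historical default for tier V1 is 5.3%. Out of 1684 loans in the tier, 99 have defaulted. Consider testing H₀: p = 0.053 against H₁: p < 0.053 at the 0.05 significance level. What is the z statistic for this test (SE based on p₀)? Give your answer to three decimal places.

z = 1.060

p̂ = 99/1684 = 0.05879.
Standard error under H₀: √(0.053×0.947/1684) = 0.00546.
z = (0.05879 − 0.053)/0.00546 = 0.00579/0.00546 = 1.060.
p-value = P(Z < 1.060) ≈ 0.8555. With α = 0.05, fail to reject H₀.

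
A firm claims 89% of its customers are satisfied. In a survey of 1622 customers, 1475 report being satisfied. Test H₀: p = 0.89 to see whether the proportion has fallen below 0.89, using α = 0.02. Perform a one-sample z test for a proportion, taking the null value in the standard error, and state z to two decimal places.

p̂ = 1475/1622 ≈ 0.9094.
SE = √(p₀(1−p₀)/n) = √(0.0979/1622) = 0.0078.
z = (0.9094 − 0.89)/0.0078 = 0.0194/0.0078 = 2.49.
p-value = P(Z < 2.493) ≈ 0.9937, so at α = 0.02 we fail to reject H₀.

z = 2.49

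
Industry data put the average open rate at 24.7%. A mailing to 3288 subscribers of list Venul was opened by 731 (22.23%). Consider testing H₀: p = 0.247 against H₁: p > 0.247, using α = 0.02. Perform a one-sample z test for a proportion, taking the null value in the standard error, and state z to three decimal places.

p̂ = 731/3288 ≈ 0.222324.
Under H₀, SE = √(0.247·0.753/3288) = √(5.65666e-05) = 0.007521.
z = (0.222324 − 0.247)/0.007521 = -0.024676/0.007521 = -3.281.
p-value = P(Z > -3.281) ≈ 0.9995; since p > α = 0.02, fail to reject H₀.

z = -3.281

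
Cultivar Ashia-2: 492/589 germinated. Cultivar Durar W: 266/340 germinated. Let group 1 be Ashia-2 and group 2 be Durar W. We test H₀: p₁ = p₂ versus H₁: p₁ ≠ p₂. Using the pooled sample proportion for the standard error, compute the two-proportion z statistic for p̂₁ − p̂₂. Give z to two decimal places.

z = 2.01

p̂₁ = 492/589 = 0.83531, p̂₂ = 266/340 = 0.78235.
Pooled p̂ = (492+266)/(589+340) = 758/929 = 0.81593.
SE = √(0.150188 × 0.00463897) = 0.02640.
z = (0.83531 − 0.78235)/0.02640 = 0.05296/0.02640 = 2.01.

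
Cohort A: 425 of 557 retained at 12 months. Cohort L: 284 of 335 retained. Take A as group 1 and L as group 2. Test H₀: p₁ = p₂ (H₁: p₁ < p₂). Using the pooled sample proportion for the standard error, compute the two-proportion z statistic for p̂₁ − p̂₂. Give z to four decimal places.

p̂₁ = 425/557 ≈ 0.763016, p̂₂ = 284/335 ≈ 0.847761.
Pooled p̂ = (425+284)/(557+335) = 709/892 = 0.794843.
SE = √(0.163068 × 0.00478041) = 0.027920.
z = (0.763016 − 0.847761)/0.027920 = -0.084745/0.027920 = -3.0353.
p-value = P(Z < -3.035) ≈ 0.0012.

z = -3.0353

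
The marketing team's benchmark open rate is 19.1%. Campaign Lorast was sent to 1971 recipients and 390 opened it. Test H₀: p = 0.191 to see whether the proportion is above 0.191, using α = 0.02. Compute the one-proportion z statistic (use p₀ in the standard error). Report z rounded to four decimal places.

p̂ = 390/1971 = 0.197869.
Standard error under H₀: √(0.191×0.809/1971) = 0.008854.
z = (0.197869 − 0.191)/0.008854 = 0.006869/0.008854 = 0.7758.
p-value = P(Z > 0.776) ≈ 0.2189, so at α = 0.02 we fail to reject H₀.

z = 0.7758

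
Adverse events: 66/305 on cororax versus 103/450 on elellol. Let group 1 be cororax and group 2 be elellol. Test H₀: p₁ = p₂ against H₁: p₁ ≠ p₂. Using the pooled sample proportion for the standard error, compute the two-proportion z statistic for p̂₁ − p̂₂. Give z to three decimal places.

p̂₁ = 66/305 ≈ 0.21639, p̂₂ = 103/450 ≈ 0.22889.
Pooled p̂ = (66+103)/(305+450) = 169/755 = 0.22384.
SE = √(p̂(1−p̂)(1/n₁+1/n₂)) = √(0.22384·0.77616·0.00550091) = √(0.000955708) = 0.03091.
z = (0.21639 − 0.22889)/0.03091 = -0.01250/0.03091 = -0.404.

z = -0.404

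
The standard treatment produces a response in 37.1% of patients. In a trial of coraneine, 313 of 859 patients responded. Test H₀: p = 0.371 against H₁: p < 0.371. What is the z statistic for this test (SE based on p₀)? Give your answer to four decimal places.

p̂ = 313/859 ≈ 0.364377.
Standard error under H₀: √(0.371×0.629/859) = 0.016482.
z = (0.364377 − 0.371)/0.016482 = -0.006623/0.016482 = -0.4018.

z = -0.4018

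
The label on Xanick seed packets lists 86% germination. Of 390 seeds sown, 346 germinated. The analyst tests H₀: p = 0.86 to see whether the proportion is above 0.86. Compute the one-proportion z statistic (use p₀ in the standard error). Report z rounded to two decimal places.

z = 1.55

p̂ = 346/390 = 0.8872.
SE = √(p₀(1−p₀)/n) = √(0.1204/390) = 0.0176.
z = (0.8872 − 0.86)/0.0176 = 0.0272/0.0176 = 1.55.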